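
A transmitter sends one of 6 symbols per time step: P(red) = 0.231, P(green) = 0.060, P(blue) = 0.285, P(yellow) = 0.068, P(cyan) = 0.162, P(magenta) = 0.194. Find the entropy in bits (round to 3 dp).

2.396 bits

H = −Σ pᵢ log₂ pᵢ.
−0.231·log₂(0.231) = 0.4883
−0.060·log₂(0.060) = 0.2435
−0.285·log₂(0.285) = 0.5161
−0.068·log₂(0.068) = 0.2637
−0.162·log₂(0.162) = 0.4254
−0.194·log₂(0.194) = 0.4590
Sum ≈ 2.3961 → 2.396 bits.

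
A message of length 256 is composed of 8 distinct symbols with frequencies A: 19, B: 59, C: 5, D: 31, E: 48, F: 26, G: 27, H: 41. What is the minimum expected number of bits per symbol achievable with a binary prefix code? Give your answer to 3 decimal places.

Probabilities are the counts divided by 256.
Repeatedly combine the two least-probable nodes; the expected code length is the sum of the merged weights.
merge 5/256 + 19/256 → 3/32
merge 3/32 + 13/128 → 25/128
merge 27/256 + 31/256 → 29/128
merge 41/256 + 3/16 → 89/256
merge 25/128 + 29/128 → 27/64
merge 59/256 + 89/256 → 37/64
merge 27/64 + 37/64 → 1
L = 3/32 + 25/128 + 29/128 + 89/256 + 27/64 + 37/64 + 1 = 733/256 ≈ 2.863 bits/symbol.

2.863 bits/symbol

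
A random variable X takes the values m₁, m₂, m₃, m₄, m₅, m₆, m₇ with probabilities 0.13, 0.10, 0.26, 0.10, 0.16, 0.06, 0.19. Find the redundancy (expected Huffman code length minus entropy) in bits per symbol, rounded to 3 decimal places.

Entropy H = −Σ p log₂ p ≈ 2.6741 bits.
Huffman merges: 3/50+1/10→4/25; 1/10+13/100→23/100; 4/25+4/25→8/25; 19/100+23/100→21/50; 13/50+8/25→29/50; 21/50+29/50→1. L = 271/100 ≈ 2.7100.
L − H = 2.7100 − 2.6741 = 0.036 bits.

0.036 bits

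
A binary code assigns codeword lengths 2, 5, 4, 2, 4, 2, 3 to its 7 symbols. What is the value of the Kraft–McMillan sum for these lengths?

1.03125

With common denominator 2^5 = 32: Σ 2^(−ℓᵢ) = 8/32 + 1/32 + 2/32 + 8/32 + 2/32 + 8/32 + 4/32 = 33/32 = 1.03125.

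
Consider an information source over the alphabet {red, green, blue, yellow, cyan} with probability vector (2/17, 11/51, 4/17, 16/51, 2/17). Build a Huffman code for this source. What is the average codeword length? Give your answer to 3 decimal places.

2.235 bits/symbol

Repeatedly combine the two least-probable nodes; the expected code length is the sum of the merged weights.
merge 2/17 + 2/17 → 4/17
merge 11/51 + 4/17 → 23/51
merge 4/17 + 16/51 → 28/51
merge 23/51 + 28/51 → 1
L = 4/17 + 23/51 + 28/51 + 1 = 38/17 ≈ 2.235 bits/symbol.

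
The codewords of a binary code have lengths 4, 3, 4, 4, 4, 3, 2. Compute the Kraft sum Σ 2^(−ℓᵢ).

0.75

With common denominator 2^4 = 16: Σ 2^(−ℓᵢ) = 1/16 + 2/16 + 1/16 + 1/16 + 1/16 + 2/16 + 4/16 = 12/16 = 0.75.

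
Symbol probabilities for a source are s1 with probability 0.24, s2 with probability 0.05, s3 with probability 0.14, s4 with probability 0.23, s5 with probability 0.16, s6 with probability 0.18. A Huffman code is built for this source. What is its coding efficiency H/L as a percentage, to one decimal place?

97.4%

Entropy H = −Σ p log₂ p ≈ 2.4633 bits.
Huffman merges: 1/20+7/50→19/100; 4/25+9/50→17/50; 19/100+23/100→21/50; 6/25+17/50→29/50; 21/50+29/50→1. L = 253/100 ≈ 2.5300.
Efficiency = H/L = 2.4633/2.5300 = 97.4%.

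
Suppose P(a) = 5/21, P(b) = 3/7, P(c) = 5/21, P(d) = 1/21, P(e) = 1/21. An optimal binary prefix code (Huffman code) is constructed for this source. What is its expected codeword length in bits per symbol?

2 bits/symbol

Repeatedly combine the two least-probable nodes; the expected code length is the sum of the merged weights.
merge 1/21 + 1/21 → 2/21
merge 2/21 + 5/21 → 1/3
merge 5/21 + 1/3 → 4/7
merge 3/7 + 4/7 → 1
L = 2/21 + 1/3 + 4/7 + 1 = 2 bits/symbol.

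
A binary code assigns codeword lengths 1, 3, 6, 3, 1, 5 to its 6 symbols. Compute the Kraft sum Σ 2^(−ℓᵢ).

1.296875

With common denominator 2^6 = 64: Σ 2^(−ℓᵢ) = 32/64 + 8/64 + 1/64 + 8/64 + 32/64 + 2/64 = 83/64 = 1.296875.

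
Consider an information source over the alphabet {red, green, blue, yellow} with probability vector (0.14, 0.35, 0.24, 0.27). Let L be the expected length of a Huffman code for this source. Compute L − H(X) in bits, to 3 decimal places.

Entropy H = −Σ p log₂ p ≈ 1.9314 bits.
Huffman merges: 7/50+6/25→19/50; 27/100+7/20→31/50; 19/50+31/50→1. L = 2 ≈ 2.0000.
L − H = 2.0000 − 1.9314 = 0.069 bits.

0.069 bits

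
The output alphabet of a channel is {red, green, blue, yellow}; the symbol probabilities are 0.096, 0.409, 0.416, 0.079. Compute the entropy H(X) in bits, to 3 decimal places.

H = −Σ pᵢ log₂ pᵢ.
−0.096·log₂(0.096) = 0.3246
−0.409·log₂(0.409) = 0.5275
−0.416·log₂(0.416) = 0.5264
−0.079·log₂(0.079) = 0.2893
Sum ≈ 1.6678 → 1.668 bits.

1.668 bits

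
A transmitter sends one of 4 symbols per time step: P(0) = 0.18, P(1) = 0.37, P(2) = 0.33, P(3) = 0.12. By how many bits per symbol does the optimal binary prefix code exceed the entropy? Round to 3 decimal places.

Entropy H = −Σ p log₂ p ≈ 1.8709 bits.
Huffman merges: 3/25+9/50→3/10; 3/10+33/100→63/100; 37/100+63/100→1. L = 193/100 ≈ 1.9300.
L − H = 1.9300 − 1.8709 = 0.059 bits.

0.059 bits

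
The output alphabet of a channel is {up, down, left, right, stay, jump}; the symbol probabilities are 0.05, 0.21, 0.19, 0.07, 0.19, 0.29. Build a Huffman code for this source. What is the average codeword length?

Repeatedly combine the two least-probable nodes; the expected code length is the sum of the merged weights.
merge 1/20 + 7/100 → 3/25
merge 3/25 + 19/100 → 31/100
merge 19/100 + 21/100 → 2/5
merge 29/100 + 31/100 → 3/5
merge 2/5 + 3/5 → 1
L = 3/25 + 31/100 + 2/5 + 3/5 + 1 = 243/100 = 2.43 bits/symbol.

2.43 bits/symbol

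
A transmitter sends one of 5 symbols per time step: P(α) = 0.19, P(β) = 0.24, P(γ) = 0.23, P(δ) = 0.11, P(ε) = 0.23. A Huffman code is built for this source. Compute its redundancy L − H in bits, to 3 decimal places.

0.025 bits

Entropy H = −Σ p log₂ p ≈ 2.2750 bits.
Huffman merges: 11/100+19/100→3/10; 23/100+23/100→23/50; 6/25+3/10→27/50; 23/50+27/50→1. L = 23/10 ≈ 2.3000.
L − H = 2.3000 − 2.2750 = 0.025 bits.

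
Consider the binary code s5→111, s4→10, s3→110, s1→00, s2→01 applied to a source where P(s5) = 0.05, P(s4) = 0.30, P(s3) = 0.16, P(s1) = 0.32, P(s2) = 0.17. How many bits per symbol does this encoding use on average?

L̄ = Σ pᵢ·ℓᵢ = 0.05·3 + 0.30·2 + 0.16·3 + 0.32·2 + 0.17·2 = 2.21 bits/symbol.

2.21 bits/symbol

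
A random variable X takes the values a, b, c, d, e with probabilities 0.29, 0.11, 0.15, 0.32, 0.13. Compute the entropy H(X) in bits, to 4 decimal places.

H = −Σ pᵢ log₂ pᵢ.
−0.29·log₂(0.29) = 0.5179
−0.11·log₂(0.11) = 0.3503
−0.15·log₂(0.15) = 0.4105
−0.32·log₂(0.32) = 0.5260
−0.13·log₂(0.13) = 0.3826
Sum ≈ 2.1874 → 2.1874 bits.

2.1874 bits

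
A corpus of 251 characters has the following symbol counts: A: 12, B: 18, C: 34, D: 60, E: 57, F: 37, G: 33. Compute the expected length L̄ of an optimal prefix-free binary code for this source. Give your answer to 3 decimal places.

Probabilities are the counts divided by 251.
Repeatedly combine the two least-probable nodes; the expected code length is the sum of the merged weights.
merge 12/251 + 18/251 → 30/251
merge 30/251 + 33/251 → 63/251
merge 34/251 + 37/251 → 71/251
merge 57/251 + 60/251 → 117/251
merge 63/251 + 71/251 → 134/251
merge 117/251 + 134/251 → 1
L = 30/251 + 63/251 + 71/251 + 117/251 + 134/251 + 1 = 666/251 ≈ 2.653 bits/symbol.

2.653 bits/symbol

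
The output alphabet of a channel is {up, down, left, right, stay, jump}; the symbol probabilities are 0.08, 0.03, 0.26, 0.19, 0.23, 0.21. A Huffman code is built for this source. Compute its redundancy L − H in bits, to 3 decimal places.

0.046 bits

Entropy H = −Σ p log₂ p ≈ 2.3643 bits.
Huffman merges: 3/100+2/25→11/100; 11/100+19/100→3/10; 21/100+23/100→11/25; 13/50+3/10→14/25; 11/25+14/25→1. L = 241/100 ≈ 2.4100.
L − H = 2.4100 − 2.3643 = 0.046 bits.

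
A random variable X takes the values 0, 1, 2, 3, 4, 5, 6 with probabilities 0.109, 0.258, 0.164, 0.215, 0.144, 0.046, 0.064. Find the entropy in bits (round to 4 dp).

H = −Σ pᵢ log₂ pᵢ.
−0.109·log₂(0.109) = 0.3485
−0.258·log₂(0.258) = 0.5043
−0.164·log₂(0.164) = 0.4278
−0.215·log₂(0.215) = 0.4768
−0.144·log₂(0.144) = 0.4026
−0.046·log₂(0.046) = 0.2043
−0.064·log₂(0.064) = 0.2538
Sum ≈ 2.6181 → 2.6181 bits.

2.6181 bits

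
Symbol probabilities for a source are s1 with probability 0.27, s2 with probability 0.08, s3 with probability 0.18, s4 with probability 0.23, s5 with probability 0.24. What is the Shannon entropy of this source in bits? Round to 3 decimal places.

2.229 bits

H = −Σ pᵢ log₂ pᵢ.
−0.27·log₂(0.27) = 0.5100
−0.08·log₂(0.08) = 0.2915
−0.18·log₂(0.18) = 0.4453
−0.23·log₂(0.23) = 0.4877
−0.24·log₂(0.24) = 0.4941
Sum ≈ 2.2286 → 2.229 bits.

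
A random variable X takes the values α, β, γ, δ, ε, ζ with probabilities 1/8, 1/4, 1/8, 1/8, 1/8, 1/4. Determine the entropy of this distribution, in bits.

2.5 bits

Each probability is a power of 1/2, so log₂(1/p) is an integer.
H = Σ p·log₂(1/p) = 1/8·3 + 1/4·2 + 1/8·3 + 1/8·3 + 1/8·3 + 1/4·2 = 2.5 bits.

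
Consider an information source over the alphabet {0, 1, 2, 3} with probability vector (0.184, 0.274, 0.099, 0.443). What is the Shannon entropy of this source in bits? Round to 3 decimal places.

1.812 bits

H = −Σ pᵢ log₂ pᵢ.
−0.184·log₂(0.184) = 0.4494
−0.274·log₂(0.274) = 0.5118
−0.099·log₂(0.099) = 0.3303
−0.443·log₂(0.443) = 0.5204
Sum ≈ 1.8118 → 1.812 bits.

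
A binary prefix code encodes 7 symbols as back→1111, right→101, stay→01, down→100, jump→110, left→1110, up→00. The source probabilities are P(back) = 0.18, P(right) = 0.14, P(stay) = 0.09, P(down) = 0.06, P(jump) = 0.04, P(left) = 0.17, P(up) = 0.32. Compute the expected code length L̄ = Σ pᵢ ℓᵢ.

L̄ = Σ pᵢ·ℓᵢ = 0.18·4 + 0.14·3 + 0.09·2 + 0.06·3 + 0.04·3 + 0.17·4 + 0.32·2 = 2.94 bits/symbol.

2.94 bits/symbol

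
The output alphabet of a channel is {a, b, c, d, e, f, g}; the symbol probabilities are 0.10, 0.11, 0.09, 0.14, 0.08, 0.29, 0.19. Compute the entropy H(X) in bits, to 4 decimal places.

2.6569 bits

H = −Σ pᵢ log₂ pᵢ.
−0.10·log₂(0.10) = 0.3322
−0.11·log₂(0.11) = 0.3503
−0.09·log₂(0.09) = 0.3127
−0.14·log₂(0.14) = 0.3971
−0.08·log₂(0.08) = 0.2915
−0.29·log₂(0.29) = 0.5179
−0.19·log₂(0.19) = 0.4552
Sum ≈ 2.6569 → 2.6569 bits.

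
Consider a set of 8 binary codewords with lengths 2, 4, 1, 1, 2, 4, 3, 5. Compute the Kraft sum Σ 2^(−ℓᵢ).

1.78125

With common denominator 2^5 = 32: Σ 2^(−ℓᵢ) = 8/32 + 2/32 + 16/32 + 16/32 + 8/32 + 2/32 + 4/32 + 1/32 = 57/32 = 1.78125.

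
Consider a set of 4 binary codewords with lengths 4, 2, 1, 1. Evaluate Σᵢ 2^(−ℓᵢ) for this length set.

1.3125

With common denominator 2^4 = 16: Σ 2^(−ℓᵢ) = 1/16 + 4/16 + 8/16 + 8/16 = 21/16 = 1.3125.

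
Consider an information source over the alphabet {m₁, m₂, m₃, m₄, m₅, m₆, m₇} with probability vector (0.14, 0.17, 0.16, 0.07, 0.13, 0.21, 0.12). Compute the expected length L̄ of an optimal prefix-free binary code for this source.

Repeatedly combine the two least-probable nodes; the expected code length is the sum of the merged weights.
merge 7/100 + 3/25 → 19/100
merge 13/100 + 7/50 → 27/100
merge 4/25 + 17/100 → 33/100
merge 19/100 + 21/100 → 2/5
merge 27/100 + 33/100 → 3/5
merge 2/5 + 3/5 → 1
L = 19/100 + 27/100 + 33/100 + 2/5 + 3/5 + 1 = 279/100 = 2.79 bits/symbol.

2.79 bits/symbol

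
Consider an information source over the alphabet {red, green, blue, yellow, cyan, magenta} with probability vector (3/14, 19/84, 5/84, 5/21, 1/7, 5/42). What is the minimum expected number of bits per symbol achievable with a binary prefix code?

2.5 bits/symbol

Repeatedly combine the two least-probable nodes; the expected code length is the sum of the merged weights.
merge 5/84 + 5/42 → 5/28
merge 1/7 + 5/28 → 9/28
merge 3/14 + 19/84 → 37/84
merge 5/21 + 9/28 → 47/84
merge 37/84 + 47/84 → 1
L = 5/28 + 9/28 + 37/84 + 47/84 + 1 = 5/2 = 2.5 bits/symbol.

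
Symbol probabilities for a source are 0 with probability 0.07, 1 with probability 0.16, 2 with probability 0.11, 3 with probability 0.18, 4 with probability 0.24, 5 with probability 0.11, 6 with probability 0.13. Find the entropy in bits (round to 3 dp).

H = −Σ pᵢ log₂ pᵢ.
−0.07·log₂(0.07) = 0.2686
−0.16·log₂(0.16) = 0.4230
−0.11·log₂(0.11) = 0.3503
−0.18·log₂(0.18) = 0.4453
−0.24·log₂(0.24) = 0.4941
−0.11·log₂(0.11) = 0.3503
−0.13·log₂(0.13) = 0.3826
Sum ≈ 2.7142 → 2.714 bits.

2.714 bits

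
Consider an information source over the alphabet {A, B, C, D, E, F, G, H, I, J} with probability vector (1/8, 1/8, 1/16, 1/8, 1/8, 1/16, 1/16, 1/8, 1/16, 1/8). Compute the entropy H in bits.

Each probability is a power of 1/2, so log₂(1/p) is an integer.
H = Σ p·log₂(1/p) = 1/8·3 + 1/8·3 + 1/16·4 + 1/8·3 + 1/8·3 + 1/16·4 + 1/16·4 + 1/8·3 + 1/16·4 + 1/8·3 = 3.25 bits.

3.25 bits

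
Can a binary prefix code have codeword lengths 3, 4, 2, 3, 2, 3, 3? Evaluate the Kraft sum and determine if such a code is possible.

With common denominator 2^4 = 16: Σ 2^(−ℓᵢ) = 2/16 + 1/16 + 4/16 + 2/16 + 4/16 + 2/16 + 2/16 = 17/16 = 1.0625.
Kraft's inequality requires Σ ≤ 1; here Σ = 1.0625 > 1, so no such prefix code exists.

1.0625; no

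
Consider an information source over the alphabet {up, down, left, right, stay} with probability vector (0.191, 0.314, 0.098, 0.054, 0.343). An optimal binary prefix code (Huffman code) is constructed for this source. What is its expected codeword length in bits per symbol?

Repeatedly combine the two least-probable nodes; the expected code length is the sum of the merged weights.
merge 27/500 + 49/500 → 19/125
merge 19/125 + 191/1000 → 343/1000
merge 157/500 + 343/1000 → 657/1000
merge 343/1000 + 657/1000 → 1
L = 19/125 + 343/1000 + 657/1000 + 1 = 269/125 = 2.152 bits/symbol.

2.152 bits/symbol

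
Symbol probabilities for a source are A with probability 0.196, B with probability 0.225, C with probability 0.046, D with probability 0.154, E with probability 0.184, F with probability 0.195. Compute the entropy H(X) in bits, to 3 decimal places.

2.474 bits

H = −Σ pᵢ log₂ pᵢ.
−0.196·log₂(0.196) = 0.4608
−0.225·log₂(0.225) = 0.4842
−0.046·log₂(0.046) = 0.2043
−0.154·log₂(0.154) = 0.4156
−0.184·log₂(0.184) = 0.4494
−0.195·log₂(0.195) = 0.4599
Sum ≈ 2.4743 → 2.474 bits.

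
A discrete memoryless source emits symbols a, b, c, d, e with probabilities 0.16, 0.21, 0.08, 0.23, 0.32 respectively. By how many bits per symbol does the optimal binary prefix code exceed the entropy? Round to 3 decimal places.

0.039 bits

Entropy H = −Σ p log₂ p ≈ 2.2011 bits.
Huffman merges: 2/25+4/25→6/25; 21/100+23/100→11/25; 6/25+8/25→14/25; 11/25+14/25→1. L = 56/25 ≈ 2.2400.
L − H = 2.2400 − 2.2011 = 0.039 bits.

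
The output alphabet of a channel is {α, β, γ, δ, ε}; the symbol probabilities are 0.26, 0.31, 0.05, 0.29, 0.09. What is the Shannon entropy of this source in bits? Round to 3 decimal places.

H = −Σ pᵢ log₂ pᵢ.
−0.26·log₂(0.26) = 0.5053
−0.31·log₂(0.31) = 0.5238
−0.05·log₂(0.05) = 0.2161
−0.29·log₂(0.29) = 0.5179
−0.09·log₂(0.09) = 0.3127
Sum ≈ 2.0757 → 2.076 bits.

2.076 bits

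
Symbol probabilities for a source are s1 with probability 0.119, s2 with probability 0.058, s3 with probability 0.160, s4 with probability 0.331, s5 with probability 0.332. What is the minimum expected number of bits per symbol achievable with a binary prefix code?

Repeatedly combine the two least-probable nodes; the expected code length is the sum of the merged weights.
merge 29/500 + 119/1000 → 177/1000
merge 4/25 + 177/1000 → 337/1000
merge 331/1000 + 83/250 → 663/1000
merge 337/1000 + 663/1000 → 1
L = 177/1000 + 337/1000 + 663/1000 + 1 = 2177/1000 = 2.177 bits/symbol.

2.177 bits/symbol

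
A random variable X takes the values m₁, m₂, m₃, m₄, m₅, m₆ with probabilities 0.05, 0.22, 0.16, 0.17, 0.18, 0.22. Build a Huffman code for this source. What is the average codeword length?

Repeatedly combine the two least-probable nodes; the expected code length is the sum of the merged weights.
merge 1/20 + 4/25 → 21/100
merge 17/100 + 9/50 → 7/20
merge 21/100 + 11/50 → 43/100
merge 11/50 + 7/20 → 57/100
merge 43/100 + 57/100 → 1
L = 21/100 + 7/20 + 43/100 + 57/100 + 1 = 64/25 = 2.56 bits/symbol.

2.56 bits/symbol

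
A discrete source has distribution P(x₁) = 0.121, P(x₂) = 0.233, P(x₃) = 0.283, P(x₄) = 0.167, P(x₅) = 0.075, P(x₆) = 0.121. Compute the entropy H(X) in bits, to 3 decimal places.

H = −Σ pᵢ log₂ pᵢ.
−0.121·log₂(0.121) = 0.3687
−0.233·log₂(0.233) = 0.4897
−0.283·log₂(0.283) = 0.5154
−0.167·log₂(0.167) = 0.4312
−0.075·log₂(0.075) = 0.2803
−0.121·log₂(0.121) = 0.3687
Sum ≈ 2.4539 → 2.454 bits.

2.454 bits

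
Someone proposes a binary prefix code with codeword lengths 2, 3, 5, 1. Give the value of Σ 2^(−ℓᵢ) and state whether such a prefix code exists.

With common denominator 2^5 = 32: Σ 2^(−ℓᵢ) = 8/32 + 4/32 + 1/32 + 16/32 = 29/32 = 0.90625.
Kraft's inequality requires Σ ≤ 1; here Σ = 0.90625 ≤ 1, so such a prefix code exists.

0.90625; yes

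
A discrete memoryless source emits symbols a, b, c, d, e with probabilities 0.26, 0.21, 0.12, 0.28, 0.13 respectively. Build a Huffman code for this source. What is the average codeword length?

Repeatedly combine the two least-probable nodes; the expected code length is the sum of the merged weights.
merge 3/25 + 13/100 → 1/4
merge 21/100 + 1/4 → 23/50
merge 13/50 + 7/25 → 27/50
merge 23/50 + 27/50 → 1
L = 1/4 + 23/50 + 27/50 + 1 = 9/4 = 2.25 bits/symbol.

2.25 bits/symbol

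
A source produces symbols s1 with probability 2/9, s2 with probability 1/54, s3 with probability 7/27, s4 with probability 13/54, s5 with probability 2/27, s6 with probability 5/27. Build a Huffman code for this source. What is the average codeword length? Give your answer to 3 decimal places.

2.370 bits/symbol

Repeatedly combine the two least-probable nodes; the expected code length is the sum of the merged weights.
merge 1/54 + 2/27 → 5/54
merge 5/54 + 5/27 → 5/18
merge 2/9 + 13/54 → 25/54
merge 7/27 + 5/18 → 29/54
merge 25/54 + 29/54 → 1
L = 5/54 + 5/18 + 25/54 + 29/54 + 1 = 64/27 ≈ 2.370 bits/symbol.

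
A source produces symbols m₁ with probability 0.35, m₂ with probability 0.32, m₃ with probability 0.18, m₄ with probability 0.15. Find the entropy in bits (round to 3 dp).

H = −Σ pᵢ log₂ pᵢ.
−0.35·log₂(0.35) = 0.5301
−0.32·log₂(0.32) = 0.5260
−0.18·log₂(0.18) = 0.4453
−0.15·log₂(0.15) = 0.4105
Sum ≈ 1.9120 → 1.912 bits.

1.912 bits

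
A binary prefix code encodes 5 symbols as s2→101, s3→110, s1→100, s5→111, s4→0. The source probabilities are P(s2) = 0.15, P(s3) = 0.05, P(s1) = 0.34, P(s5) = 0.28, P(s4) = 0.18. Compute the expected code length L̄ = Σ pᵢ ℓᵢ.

2.64 bits/symbol

L̄ = Σ pᵢ·ℓᵢ = 0.15·3 + 0.05·3 + 0.34·3 + 0.28·3 + 0.18·1 = 2.64 bits/symbol.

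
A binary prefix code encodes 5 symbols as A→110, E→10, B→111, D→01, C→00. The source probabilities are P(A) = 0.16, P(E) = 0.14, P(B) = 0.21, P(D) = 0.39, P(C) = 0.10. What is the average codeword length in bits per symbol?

L̄ = Σ pᵢ·ℓᵢ = 0.16·3 + 0.14·2 + 0.21·3 + 0.39·2 + 0.10·2 = 2.37 bits/symbol.

2.37 bits/symbol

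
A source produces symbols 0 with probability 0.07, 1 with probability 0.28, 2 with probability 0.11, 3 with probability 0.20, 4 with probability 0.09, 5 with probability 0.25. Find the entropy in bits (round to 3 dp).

H = −Σ pᵢ log₂ pᵢ.
−0.07·log₂(0.07) = 0.2686
−0.28·log₂(0.28) = 0.5142
−0.11·log₂(0.11) = 0.3503
−0.20·log₂(0.20) = 0.4644
−0.09·log₂(0.09) = 0.3127
−0.25·log₂(0.25) = 0.5000
Sum ≈ 2.4101 → 2.410 bits.

2.410 bits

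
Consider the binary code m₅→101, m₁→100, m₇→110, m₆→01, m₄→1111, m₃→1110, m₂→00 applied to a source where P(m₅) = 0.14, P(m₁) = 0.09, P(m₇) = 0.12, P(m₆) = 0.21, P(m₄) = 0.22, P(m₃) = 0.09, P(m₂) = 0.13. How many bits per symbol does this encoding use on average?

2.97 bits/symbol

L̄ = Σ pᵢ·ℓᵢ = 0.14·3 + 0.09·3 + 0.12·3 + 0.21·2 + 0.22·4 + 0.09·4 + 0.13·2 = 2.97 bits/symbol.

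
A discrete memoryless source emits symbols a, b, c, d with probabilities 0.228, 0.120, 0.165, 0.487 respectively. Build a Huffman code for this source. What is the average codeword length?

1.798 bits/symbol

Repeatedly combine the two least-probable nodes; the expected code length is the sum of the merged weights.
merge 3/25 + 33/200 → 57/200
merge 57/250 + 57/200 → 513/1000
merge 487/1000 + 513/1000 → 1
L = 57/200 + 513/1000 + 1 = 899/500 = 1.798 bits/symbol.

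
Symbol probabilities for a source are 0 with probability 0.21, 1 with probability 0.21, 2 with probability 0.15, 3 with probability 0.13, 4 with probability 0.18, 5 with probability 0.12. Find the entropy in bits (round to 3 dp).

H = −Σ pᵢ log₂ pᵢ.
−0.21·log₂(0.21) = 0.4728
−0.21·log₂(0.21) = 0.4728
−0.15·log₂(0.15) = 0.4105
−0.13·log₂(0.13) = 0.3826
−0.18·log₂(0.18) = 0.4453
−0.12·log₂(0.12) = 0.3671
Sum ≈ 2.5512 → 2.551 bits.

2.551 bits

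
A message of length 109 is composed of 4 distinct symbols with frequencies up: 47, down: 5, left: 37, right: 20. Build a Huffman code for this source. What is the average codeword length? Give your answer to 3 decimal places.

1.798 bits/symbol

Probabilities are the counts divided by 109.
Repeatedly combine the two least-probable nodes; the expected code length is the sum of the merged weights.
merge 5/109 + 20/109 → 25/109
merge 25/109 + 37/109 → 62/109
merge 47/109 + 62/109 → 1
L = 25/109 + 62/109 + 1 = 196/109 ≈ 1.798 bits/symbol.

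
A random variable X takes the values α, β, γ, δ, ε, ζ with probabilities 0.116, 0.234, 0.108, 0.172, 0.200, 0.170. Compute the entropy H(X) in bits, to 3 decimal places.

2.533 bits

H = −Σ pᵢ log₂ pᵢ.
−0.116·log₂(0.116) = 0.3605
−0.234·log₂(0.234) = 0.4903
−0.108·log₂(0.108) = 0.3468
−0.172·log₂(0.172) = 0.4368
−0.200·log₂(0.200) = 0.4644
−0.170·log₂(0.170) = 0.4346
Sum ≈ 2.5334 → 2.533 bits.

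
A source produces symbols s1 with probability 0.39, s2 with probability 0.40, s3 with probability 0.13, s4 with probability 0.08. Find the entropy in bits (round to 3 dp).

H = −Σ pᵢ log₂ pᵢ.
−0.39·log₂(0.39) = 0.5298
−0.40·log₂(0.40) = 0.5288
−0.13·log₂(0.13) = 0.3826
−0.08·log₂(0.08) = 0.2915
Sum ≈ 1.7327 → 1.733 bits.

1.733 bits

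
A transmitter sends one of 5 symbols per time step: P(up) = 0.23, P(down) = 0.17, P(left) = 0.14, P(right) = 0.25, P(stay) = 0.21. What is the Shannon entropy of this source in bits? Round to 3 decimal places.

H = −Σ pᵢ log₂ pᵢ.
−0.23·log₂(0.23) = 0.4877
−0.17·log₂(0.17) = 0.4346
−0.14·log₂(0.14) = 0.3971
−0.25·log₂(0.25) = 0.5000
−0.21·log₂(0.21) = 0.4728
Sum ≈ 2.2922 → 2.292 bits.

2.292 bits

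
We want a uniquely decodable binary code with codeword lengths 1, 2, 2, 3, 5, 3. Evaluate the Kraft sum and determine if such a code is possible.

1.28125; no

With common denominator 2^5 = 32: Σ 2^(−ℓᵢ) = 16/32 + 8/32 + 8/32 + 4/32 + 1/32 + 4/32 = 41/32 = 1.28125.
Kraft's inequality requires Σ ≤ 1; here Σ = 1.28125 > 1, so no such prefix code exists.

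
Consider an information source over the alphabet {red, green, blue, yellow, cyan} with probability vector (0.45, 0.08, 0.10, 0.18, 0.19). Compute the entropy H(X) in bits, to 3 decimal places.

2.043 bits

H = −Σ pᵢ log₂ pᵢ.
−0.45·log₂(0.45) = 0.5184
−0.08·log₂(0.08) = 0.2915
−0.10·log₂(0.10) = 0.3322
−0.18·log₂(0.18) = 0.4453
−0.19·log₂(0.19) = 0.4552
Sum ≈ 2.0426 → 2.043 bits.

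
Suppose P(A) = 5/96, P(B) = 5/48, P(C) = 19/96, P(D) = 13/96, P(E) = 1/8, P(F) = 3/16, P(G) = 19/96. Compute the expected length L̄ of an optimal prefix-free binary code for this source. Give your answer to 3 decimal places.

Repeatedly combine the two least-probable nodes; the expected code length is the sum of the merged weights.
merge 5/96 + 5/48 → 5/32
merge 1/8 + 13/96 → 25/96
merge 5/32 + 3/16 → 11/32
merge 19/96 + 19/96 → 19/48
merge 25/96 + 11/32 → 29/48
merge 19/48 + 29/48 → 1
L = 5/32 + 25/96 + 11/32 + 19/48 + 29/48 + 1 = 265/96 ≈ 2.760 bits/symbol.

2.760 bits/symbol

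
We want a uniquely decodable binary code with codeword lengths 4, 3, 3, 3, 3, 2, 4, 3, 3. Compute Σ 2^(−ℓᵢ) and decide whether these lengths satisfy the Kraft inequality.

1.125; no

With common denominator 2^4 = 16: Σ 2^(−ℓᵢ) = 1/16 + 2/16 + 2/16 + 2/16 + 2/16 + 4/16 + 1/16 + 2/16 + 2/16 = 18/16 = 1.125.
Kraft's inequality requires Σ ≤ 1; here Σ = 1.125 > 1, so no such prefix code exists.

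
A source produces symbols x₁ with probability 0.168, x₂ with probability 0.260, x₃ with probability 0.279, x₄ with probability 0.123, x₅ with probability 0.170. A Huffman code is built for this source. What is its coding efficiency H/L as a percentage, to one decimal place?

Entropy H = −Σ p log₂ p ≈ 2.2579 bits.
Huffman merges: 123/1000+21/125→291/1000; 17/100+13/50→43/100; 279/1000+291/1000→57/100; 43/100+57/100→1. L = 2291/1000 ≈ 2.2910.
Efficiency = H/L = 2.2579/2.2910 = 98.6%.

98.6%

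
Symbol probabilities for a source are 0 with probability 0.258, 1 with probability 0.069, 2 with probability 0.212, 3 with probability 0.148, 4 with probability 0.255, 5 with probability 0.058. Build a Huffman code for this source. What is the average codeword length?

Repeatedly combine the two least-probable nodes; the expected code length is the sum of the merged weights.
merge 29/500 + 69/1000 → 127/1000
merge 127/1000 + 37/250 → 11/40
merge 53/250 + 51/200 → 467/1000
merge 129/500 + 11/40 → 533/1000
merge 467/1000 + 533/1000 → 1
L = 127/1000 + 11/40 + 467/1000 + 533/1000 + 1 = 1201/500 = 2.402 bits/symbol.

2.402 bits/symbol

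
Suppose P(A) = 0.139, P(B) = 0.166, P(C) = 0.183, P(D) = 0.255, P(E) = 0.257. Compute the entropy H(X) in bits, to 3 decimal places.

H = −Σ pᵢ log₂ pᵢ.
−0.139·log₂(0.139) = 0.3957
−0.166·log₂(0.166) = 0.4301
−0.183·log₂(0.183) = 0.4484
−0.255·log₂(0.255) = 0.5027
−0.257·log₂(0.257) = 0.5038
Sum ≈ 2.2806 → 2.281 bits.

2.281 bits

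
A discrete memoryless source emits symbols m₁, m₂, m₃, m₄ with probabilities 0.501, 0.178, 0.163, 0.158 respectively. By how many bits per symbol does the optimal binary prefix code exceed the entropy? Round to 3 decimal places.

Entropy H = −Σ p log₂ p ≈ 1.7900 bits.
Huffman merges: 79/500+163/1000→321/1000; 89/500+321/1000→499/1000; 499/1000+501/1000→1. L = 91/50 ≈ 1.8200.
L − H = 1.8200 − 1.7900 = 0.030 bits.

0.030 bits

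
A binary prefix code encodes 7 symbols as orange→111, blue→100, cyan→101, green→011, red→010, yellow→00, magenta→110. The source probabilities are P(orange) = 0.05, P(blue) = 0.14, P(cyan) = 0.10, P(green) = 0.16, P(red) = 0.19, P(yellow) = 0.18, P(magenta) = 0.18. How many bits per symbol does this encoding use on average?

L̄ = Σ pᵢ·ℓᵢ = 0.05·3 + 0.14·3 + 0.10·3 + 0.16·3 + 0.19·3 + 0.18·2 + 0.18·3 = 2.82 bits/symbol.

2.82 bits/symbol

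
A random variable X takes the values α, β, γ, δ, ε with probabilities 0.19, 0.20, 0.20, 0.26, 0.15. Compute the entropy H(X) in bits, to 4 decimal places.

2.2998 bits

H = −Σ pᵢ log₂ pᵢ.
−0.19·log₂(0.19) = 0.4552
−0.20·log₂(0.20) = 0.4644
−0.20·log₂(0.20) = 0.4644
−0.26·log₂(0.26) = 0.5053
−0.15·log₂(0.15) = 0.4105
Sum ≈ 2.2998 → 2.2998 bits.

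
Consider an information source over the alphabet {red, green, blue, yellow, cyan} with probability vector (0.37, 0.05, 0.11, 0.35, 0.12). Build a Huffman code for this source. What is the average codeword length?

Repeatedly combine the two least-probable nodes; the expected code length is the sum of the merged weights.
merge 1/20 + 11/100 → 4/25
merge 3/25 + 4/25 → 7/25
merge 7/25 + 7/20 → 63/100
merge 37/100 + 63/100 → 1
L = 4/25 + 7/25 + 63/100 + 1 = 207/100 = 2.07 bits/symbol.

2.07 bits/symbol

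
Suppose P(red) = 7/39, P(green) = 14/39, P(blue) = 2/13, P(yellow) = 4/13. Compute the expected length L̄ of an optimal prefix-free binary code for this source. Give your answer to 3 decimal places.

Repeatedly combine the two least-probable nodes; the expected code length is the sum of the merged weights.
merge 2/13 + 7/39 → 1/3
merge 4/13 + 1/3 → 25/39
merge 14/39 + 25/39 → 1
L = 1/3 + 25/39 + 1 = 77/39 ≈ 1.974 bits/symbol.

1.974 bits/symbol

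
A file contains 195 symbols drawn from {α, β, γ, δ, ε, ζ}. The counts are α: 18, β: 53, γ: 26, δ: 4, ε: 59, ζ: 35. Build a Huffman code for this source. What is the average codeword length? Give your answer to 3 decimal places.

Probabilities are the counts divided by 195.
Repeatedly combine the two least-probable nodes; the expected code length is the sum of the merged weights.
merge 4/195 + 6/65 → 22/195
merge 22/195 + 2/15 → 16/65
merge 7/39 + 16/65 → 83/195
merge 53/195 + 59/195 → 112/195
merge 83/195 + 112/195 → 1
L = 22/195 + 16/65 + 83/195 + 112/195 + 1 = 92/39 ≈ 2.359 bits/symbol.

2.359 bits/symbol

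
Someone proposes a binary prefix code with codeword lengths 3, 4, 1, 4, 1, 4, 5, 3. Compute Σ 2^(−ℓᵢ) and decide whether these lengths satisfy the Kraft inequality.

1.46875; no

With common denominator 2^5 = 32: Σ 2^(−ℓᵢ) = 4/32 + 2/32 + 16/32 + 2/32 + 16/32 + 2/32 + 1/32 + 4/32 = 47/32 = 1.46875.
Kraft's inequality requires Σ ≤ 1; here Σ = 1.46875 > 1, so no such prefix code exists.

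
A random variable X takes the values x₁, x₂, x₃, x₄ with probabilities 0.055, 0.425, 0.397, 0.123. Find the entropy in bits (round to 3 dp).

H = −Σ pᵢ log₂ pᵢ.
−0.055·log₂(0.055) = 0.2301
−0.425·log₂(0.425) = 0.5246
−0.397·log₂(0.397) = 0.5291
−0.123·log₂(0.123) = 0.3719
Sum ≈ 1.6558 → 1.656 bits.

1.656 bits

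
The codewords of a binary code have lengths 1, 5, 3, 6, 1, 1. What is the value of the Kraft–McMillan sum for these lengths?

With common denominator 2^6 = 64: Σ 2^(−ℓᵢ) = 32/64 + 2/64 + 8/64 + 1/64 + 32/64 + 32/64 = 107/64 = 1.671875.

1.671875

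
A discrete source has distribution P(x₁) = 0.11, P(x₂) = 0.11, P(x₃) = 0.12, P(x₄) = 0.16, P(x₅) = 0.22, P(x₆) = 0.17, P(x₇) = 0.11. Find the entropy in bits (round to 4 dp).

H = −Σ pᵢ log₂ pᵢ.
−0.11·log₂(0.11) = 0.3503
−0.11·log₂(0.11) = 0.3503
−0.12·log₂(0.12) = 0.3671
−0.16·log₂(0.16) = 0.4230
−0.22·log₂(0.22) = 0.4806
−0.17·log₂(0.17) = 0.4346
−0.11·log₂(0.11) = 0.3503
Sum ≈ 2.7561 → 2.7561 bits.

2.7561 bits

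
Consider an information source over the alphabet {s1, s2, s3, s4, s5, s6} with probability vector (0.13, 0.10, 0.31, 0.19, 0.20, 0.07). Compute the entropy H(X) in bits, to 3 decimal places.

2.427 bits

H = −Σ pᵢ log₂ pᵢ.
−0.13·log₂(0.13) = 0.3826
−0.10·log₂(0.10) = 0.3322
−0.31·log₂(0.31) = 0.5238
−0.19·log₂(0.19) = 0.4552
−0.20·log₂(0.20) = 0.4644
−0.07·log₂(0.07) = 0.2686
Sum ≈ 2.4268 → 2.427 bits.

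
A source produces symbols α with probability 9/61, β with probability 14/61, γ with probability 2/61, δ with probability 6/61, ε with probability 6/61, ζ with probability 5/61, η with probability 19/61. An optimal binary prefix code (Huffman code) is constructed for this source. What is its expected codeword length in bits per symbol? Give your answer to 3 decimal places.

Repeatedly combine the two least-probable nodes; the expected code length is the sum of the merged weights.
merge 2/61 + 5/61 → 7/61
merge 6/61 + 6/61 → 12/61
merge 7/61 + 9/61 → 16/61
merge 12/61 + 14/61 → 26/61
merge 16/61 + 19/61 → 35/61
merge 26/61 + 35/61 → 1
L = 7/61 + 12/61 + 16/61 + 26/61 + 35/61 + 1 = 157/61 ≈ 2.574 bits/symbol.

2.574 bits/symbol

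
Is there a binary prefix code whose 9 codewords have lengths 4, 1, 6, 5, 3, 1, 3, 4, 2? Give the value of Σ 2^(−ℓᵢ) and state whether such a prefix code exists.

1.671875; no

With common denominator 2^6 = 64: Σ 2^(−ℓᵢ) = 4/64 + 32/64 + 1/64 + 2/64 + 8/64 + 32/64 + 8/64 + 4/64 + 16/64 = 107/64 = 1.671875.
Kraft's inequality requires Σ ≤ 1; here Σ = 1.671875 > 1, so no such prefix code exists.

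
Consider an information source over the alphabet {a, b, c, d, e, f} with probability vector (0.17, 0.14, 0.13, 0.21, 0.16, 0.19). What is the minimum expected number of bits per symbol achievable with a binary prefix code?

Repeatedly combine the two least-probable nodes; the expected code length is the sum of the merged weights.
merge 13/100 + 7/50 → 27/100
merge 4/25 + 17/100 → 33/100
merge 19/100 + 21/100 → 2/5
merge 27/100 + 33/100 → 3/5
merge 2/5 + 3/5 → 1
L = 27/100 + 33/100 + 2/5 + 3/5 + 1 = 13/5 = 2.6 bits/symbol.

2.6 bits/symbol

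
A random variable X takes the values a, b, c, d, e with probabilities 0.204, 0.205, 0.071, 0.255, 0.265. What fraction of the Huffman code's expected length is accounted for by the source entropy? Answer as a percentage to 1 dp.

Entropy H = −Σ p log₂ p ≈ 2.2179 bits.
Huffman merges: 71/1000+51/250→11/40; 41/200+51/200→23/50; 53/200+11/40→27/50; 23/50+27/50→1. L = 91/40 ≈ 2.2750.
Efficiency = H/L = 2.2179/2.2750 = 97.5%.

97.5%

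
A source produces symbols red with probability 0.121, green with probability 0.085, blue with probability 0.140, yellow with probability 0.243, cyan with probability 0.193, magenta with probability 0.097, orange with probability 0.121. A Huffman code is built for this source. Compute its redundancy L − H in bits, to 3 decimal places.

0.029 bits

Entropy H = −Σ p log₂ p ≈ 2.7173 bits.
Huffman merges: 17/200+97/1000→91/500; 121/1000+121/1000→121/500; 7/50+91/500→161/500; 193/1000+121/500→87/200; 243/1000+161/500→113/200; 87/200+113/200→1. L = 1373/500 ≈ 2.7460.
L − H = 2.7460 − 2.7173 = 0.029 bits.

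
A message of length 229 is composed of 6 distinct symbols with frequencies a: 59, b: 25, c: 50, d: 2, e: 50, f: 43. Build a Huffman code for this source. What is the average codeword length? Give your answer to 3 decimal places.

Probabilities are the counts divided by 229.
Repeatedly combine the two least-probable nodes; the expected code length is the sum of the merged weights.
merge 2/229 + 25/229 → 27/229
merge 27/229 + 43/229 → 70/229
merge 50/229 + 50/229 → 100/229
merge 59/229 + 70/229 → 129/229
merge 100/229 + 129/229 → 1
L = 27/229 + 70/229 + 100/229 + 129/229 + 1 = 555/229 ≈ 2.424 bits/symbol.

2.424 bits/symbol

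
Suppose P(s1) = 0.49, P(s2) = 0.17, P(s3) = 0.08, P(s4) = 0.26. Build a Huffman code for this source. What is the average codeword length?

Repeatedly combine the two least-probable nodes; the expected code length is the sum of the merged weights.
merge 2/25 + 17/100 → 1/4
merge 1/4 + 13/50 → 51/100
merge 49/100 + 51/100 → 1
L = 1/4 + 51/100 + 1 = 44/25 = 1.76 bits/symbol.

1.76 bits/symbol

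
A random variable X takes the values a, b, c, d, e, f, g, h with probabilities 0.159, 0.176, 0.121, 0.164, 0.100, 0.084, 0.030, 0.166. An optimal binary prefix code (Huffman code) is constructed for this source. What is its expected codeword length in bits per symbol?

2.938 bits/symbol

Repeatedly combine the two least-probable nodes; the expected code length is the sum of the merged weights.
merge 3/100 + 21/250 → 57/500
merge 1/10 + 57/500 → 107/500
merge 121/1000 + 159/1000 → 7/25
merge 41/250 + 83/500 → 33/100
merge 22/125 + 107/500 → 39/100
merge 7/25 + 33/100 → 61/100
merge 39/100 + 61/100 → 1
L = 57/500 + 107/500 + 7/25 + 33/100 + 39/100 + 61/100 + 1 = 1469/500 = 2.938 bits/symbol.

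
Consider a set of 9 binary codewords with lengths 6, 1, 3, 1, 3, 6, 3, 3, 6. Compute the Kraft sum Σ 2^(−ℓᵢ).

1.546875

With common denominator 2^6 = 64: Σ 2^(−ℓᵢ) = 1/64 + 32/64 + 8/64 + 32/64 + 8/64 + 1/64 + 8/64 + 8/64 + 1/64 = 99/64 = 1.546875.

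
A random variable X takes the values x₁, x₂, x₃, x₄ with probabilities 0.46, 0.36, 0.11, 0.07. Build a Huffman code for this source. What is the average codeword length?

Repeatedly combine the two least-probable nodes; the expected code length is the sum of the merged weights.
merge 7/100 + 11/100 → 9/50
merge 9/50 + 9/25 → 27/50
merge 23/50 + 27/50 → 1
L = 9/50 + 27/50 + 1 = 43/25 = 1.72 bits/symbol.

1.72 bits/symbol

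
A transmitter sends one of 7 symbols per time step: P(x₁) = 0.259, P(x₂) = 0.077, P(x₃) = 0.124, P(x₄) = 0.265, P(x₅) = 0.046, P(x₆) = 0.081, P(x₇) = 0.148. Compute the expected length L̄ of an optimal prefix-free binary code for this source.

Repeatedly combine the two least-probable nodes; the expected code length is the sum of the merged weights.
merge 23/500 + 77/1000 → 123/1000
merge 81/1000 + 123/1000 → 51/250
merge 31/250 + 37/250 → 34/125
merge 51/250 + 259/1000 → 463/1000
merge 53/200 + 34/125 → 537/1000
merge 463/1000 + 537/1000 → 1
L = 123/1000 + 51/250 + 34/125 + 463/1000 + 537/1000 + 1 = 2599/1000 = 2.599 bits/symbol.

2.599 bits/symbol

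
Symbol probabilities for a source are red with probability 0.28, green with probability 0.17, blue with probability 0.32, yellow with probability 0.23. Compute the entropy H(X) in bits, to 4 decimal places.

H = −Σ pᵢ log₂ pᵢ.
−0.28·log₂(0.28) = 0.5142
−0.17·log₂(0.17) = 0.4346
−0.32·log₂(0.32) = 0.5260
−0.23·log₂(0.23) = 0.4877
Sum ≈ 1.9625 → 1.9625 bits.

1.9625 bits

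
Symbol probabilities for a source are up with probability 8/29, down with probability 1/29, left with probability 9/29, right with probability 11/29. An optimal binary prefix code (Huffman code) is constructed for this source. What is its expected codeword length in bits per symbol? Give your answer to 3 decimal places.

1.931 bits/symbol

Repeatedly combine the two least-probable nodes; the expected code length is the sum of the merged weights.
merge 1/29 + 8/29 → 9/29
merge 9/29 + 9/29 → 18/29
merge 11/29 + 18/29 → 1
L = 9/29 + 18/29 + 1 = 56/29 ≈ 1.931 bits/symbol.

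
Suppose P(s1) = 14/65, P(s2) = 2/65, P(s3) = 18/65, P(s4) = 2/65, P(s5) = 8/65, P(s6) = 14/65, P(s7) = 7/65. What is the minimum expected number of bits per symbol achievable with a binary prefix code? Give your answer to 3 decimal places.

2.523 bits/symbol

Repeatedly combine the two least-probable nodes; the expected code length is the sum of the merged weights.
merge 2/65 + 2/65 → 4/65
merge 4/65 + 7/65 → 11/65
merge 8/65 + 11/65 → 19/65
merge 14/65 + 14/65 → 28/65
merge 18/65 + 19/65 → 37/65
merge 28/65 + 37/65 → 1
L = 4/65 + 11/65 + 19/65 + 28/65 + 37/65 + 1 = 164/65 ≈ 2.523 bits/symbol.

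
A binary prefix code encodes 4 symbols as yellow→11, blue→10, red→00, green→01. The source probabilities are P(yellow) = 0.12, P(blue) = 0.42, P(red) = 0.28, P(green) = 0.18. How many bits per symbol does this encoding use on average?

L̄ = Σ pᵢ·ℓᵢ = 0.12·2 + 0.42·2 + 0.28·2 + 0.18·2 = 2 bits/symbol.

2 bits/symbol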